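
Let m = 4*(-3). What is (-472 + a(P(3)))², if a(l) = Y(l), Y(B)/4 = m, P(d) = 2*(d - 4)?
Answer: 270400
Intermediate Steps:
m = -12
P(d) = -8 + 2*d (P(d) = 2*(-4 + d) = -8 + 2*d)
Y(B) = -48 (Y(B) = 4*(-12) = -48)
a(l) = -48
(-472 + a(P(3)))² = (-472 - 48)² = (-520)² = 270400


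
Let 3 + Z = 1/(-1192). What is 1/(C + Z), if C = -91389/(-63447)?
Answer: -25209608/39338077 ≈ -0.64085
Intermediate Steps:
Z = -3577/1192 (Z = -3 + 1/(-1192) = -3 - 1/1192 = -3577/1192 ≈ -3.0008)
C = 30463/21149 (C = -91389*(-1/63447) = 30463/21149 ≈ 1.4404)
1/(C + Z) = 1/(30463/21149 - 3577/1192) = 1/(-39338077/25209608) = -25209608/39338077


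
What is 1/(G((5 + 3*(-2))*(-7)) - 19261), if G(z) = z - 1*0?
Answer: -1/19254 ≈ -5.1937e-5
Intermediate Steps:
G(z) = z (G(z) = z + 0 = z)
1/(G((5 + 3*(-2))*(-7)) - 19261) = 1/((5 + 3*(-2))*(-7) - 19261) = 1/((5 - 6)*(-7) - 19261) = 1/(-1*(-7) - 19261) = 1/(7 - 19261) = 1/(-19254) = -1/19254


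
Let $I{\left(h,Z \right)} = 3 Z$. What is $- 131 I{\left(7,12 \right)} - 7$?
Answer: $-4723$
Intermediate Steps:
$- 131 I{\left(7,12 \right)} - 7 = - 131 \cdot 3 \cdot 12 - 7 = \left(-131\right) 36 - 7 = -4716 - 7 = -4723$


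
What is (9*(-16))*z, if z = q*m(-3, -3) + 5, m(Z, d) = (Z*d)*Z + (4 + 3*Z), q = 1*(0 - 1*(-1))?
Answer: 3888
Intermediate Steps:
q = 1 (q = 1*(0 + 1) = 1*1 = 1)
m(Z, d) = 4 + 3*Z + d*Z² (m(Z, d) = d*Z² + (4 + 3*Z) = 4 + 3*Z + d*Z²)
z = -27 (z = 1*(4 + 3*(-3) - 3*(-3)²) + 5 = 1*(4 - 9 - 3*9) + 5 = 1*(4 - 9 - 27) + 5 = 1*(-32) + 5 = -32 + 5 = -27)
(9*(-16))*z = (9*(-16))*(-27) = -144*(-27) = 3888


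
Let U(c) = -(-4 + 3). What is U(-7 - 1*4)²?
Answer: 1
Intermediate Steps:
U(c) = 1 (U(c) = -1*(-1) = 1)
U(-7 - 1*4)² = 1² = 1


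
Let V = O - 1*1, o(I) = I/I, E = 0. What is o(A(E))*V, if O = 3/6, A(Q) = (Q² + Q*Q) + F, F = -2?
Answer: -½ ≈ -0.50000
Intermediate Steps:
A(Q) = -2 + 2*Q² (A(Q) = (Q² + Q*Q) - 2 = (Q² + Q²) - 2 = 2*Q² - 2 = -2 + 2*Q²)
O = ½ (O = 3*(⅙) = ½ ≈ 0.50000)
o(I) = 1
V = -½ (V = ½ - 1*1 = ½ - 1 = -½ ≈ -0.50000)
o(A(E))*V = 1*(-½) = -½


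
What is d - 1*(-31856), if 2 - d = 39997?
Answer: -8139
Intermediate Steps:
d = -39995 (d = 2 - 1*39997 = 2 - 39997 = -39995)
d - 1*(-31856) = -39995 - 1*(-31856) = -39995 + 31856 = -8139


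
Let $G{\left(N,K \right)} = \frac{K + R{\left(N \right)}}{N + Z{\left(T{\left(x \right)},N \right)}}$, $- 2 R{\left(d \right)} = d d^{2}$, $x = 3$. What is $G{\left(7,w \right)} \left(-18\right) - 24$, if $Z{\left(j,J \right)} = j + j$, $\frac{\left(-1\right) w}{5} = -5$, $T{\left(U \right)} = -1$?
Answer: $\frac{2517}{5} \approx 503.4$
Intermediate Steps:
$w = 25$ ($w = \left(-5\right) \left(-5\right) = 25$)
$Z{\left(j,J \right)} = 2 j$
$R{\left(d \right)} = - \frac{d^{3}}{2}$ ($R{\left(d \right)} = - \frac{d d^{2}}{2} = - \frac{d^{3}}{2}$)
$G{\left(N,K \right)} = \frac{K - \frac{N^{3}}{2}}{-2 + N}$ ($G{\left(N,K \right)} = \frac{K - \frac{N^{3}}{2}}{N + 2 \left(-1\right)} = \frac{K - \frac{N^{3}}{2}}{N - 2} = \frac{K - \frac{N^{3}}{2}}{-2 + N}$)
$G{\left(7,w \right)} \left(-18\right) - 24 = \frac{25 - \frac{7^{3}}{2}}{-2 + 7} \left(-18\right) - 24 = \frac{25 - \frac{343}{2}}{5} \left(-18\right) - 24 = \frac{1}{5} \left(- \frac{293}{2}\right) \left(-18\right) - 24 = \left(- \frac{293}{10}\right) \left(-18\right) - 24 = \frac{2637}{5} - 24 = \frac{2517}{5}$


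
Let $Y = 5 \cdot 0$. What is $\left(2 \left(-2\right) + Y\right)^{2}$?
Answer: $16$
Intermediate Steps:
$Y = 0$
$\left(2 \left(-2\right) + Y\right)^{2} = \left(2 \left(-2\right) + 0\right)^{2} = \left(-4 + 0\right)^{2} = \left(-4\right)^{2} = 16$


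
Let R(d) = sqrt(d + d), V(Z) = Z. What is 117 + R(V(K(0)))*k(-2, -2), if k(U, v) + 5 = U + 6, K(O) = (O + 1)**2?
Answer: 117 - sqrt(2) ≈ 115.59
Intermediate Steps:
K(O) = (1 + O)**2
R(d) = sqrt(2)*sqrt(d) (R(d) = sqrt(2*d) = sqrt(2)*sqrt(d))
k(U, v) = 1 + U (k(U, v) = -5 + (U + 6) = -5 + (6 + U) = 1 + U)
117 + R(V(K(0)))*k(-2, -2) = 117 + (sqrt(2)*sqrt((1 + 0)**2))*(1 - 2) = 117 + (sqrt(2)*sqrt(1**2))*(-1) = 117 + (sqrt(2)*sqrt(1))*(-1) = 117 + (sqrt(2)*1)*(-1) = 117 + sqrt(2)*(-1) = 117 - sqrt(2)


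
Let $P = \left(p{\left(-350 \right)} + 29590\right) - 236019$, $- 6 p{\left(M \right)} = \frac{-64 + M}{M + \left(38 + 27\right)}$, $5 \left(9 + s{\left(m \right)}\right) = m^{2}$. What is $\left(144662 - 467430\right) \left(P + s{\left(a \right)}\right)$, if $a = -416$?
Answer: $\frac{5268725718992}{95} \approx 5.546 \cdot 10^{10}$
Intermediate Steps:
$s{\left(m \right)} = -9 + \frac{m^{2}}{5}$
$p{\left(M \right)} = - \frac{-64 + M}{6 \left(65 + M\right)}$ ($p{\left(M \right)} = - \frac{\left(-64 + M\right) \frac{1}{M + \left(38 + 27\right)}}{6} = - \frac{\left(-64 + M\right) \frac{1}{M + 65}}{6} = - \frac{\left(-64 + M\right) \frac{1}{65 + M}}{6} = - \frac{\frac{1}{65 + M} \left(-64 + M\right)}{6} = - \frac{-64 + M}{6 \left(65 + M\right)}$)
$P = - \frac{19610778}{95}$ ($P = \left(\frac{64 - -350}{6 \left(65 - 350\right)} + 29590\right) - 236019 = \left(\frac{64 + 350}{6 \left(-285\right)} + 29590\right) - 236019 = \left(\frac{1}{6} \left(- \frac{1}{285}\right) 414 + 29590\right) - 236019 = \left(- \frac{23}{95} + 29590\right) - 236019 = \frac{2811027}{95} - 236019 = - \frac{19610778}{95} \approx -2.0643 \cdot 10^{5}$)
$\left(144662 - 467430\right) \left(P + s{\left(a \right)}\right) = \left(144662 - 467430\right) \left(- \frac{19610778}{95} - \left(9 - \frac{\left(-416\right)^{2}}{5}\right)\right) = - 322768 \left(- \frac{19610778}{95} + \left(-9 + \frac{1}{5} \cdot 173056\right)\right) = - 322768 \left(- \frac{19610778}{95} + \left(-9 + \frac{173056}{5}\right)\right) = - 322768 \left(- \frac{19610778}{95} + \frac{173011}{5}\right) = \left(-322768\right) \left(- \frac{16323569}{95}\right) = \frac{5268725718992}{95}$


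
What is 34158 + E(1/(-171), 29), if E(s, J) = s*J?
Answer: 5840989/171 ≈ 34158.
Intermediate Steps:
E(s, J) = J*s
34158 + E(1/(-171), 29) = 34158 + 29/(-171) = 34158 + 29*(-1/171) = 34158 - 29/171 = 5840989/171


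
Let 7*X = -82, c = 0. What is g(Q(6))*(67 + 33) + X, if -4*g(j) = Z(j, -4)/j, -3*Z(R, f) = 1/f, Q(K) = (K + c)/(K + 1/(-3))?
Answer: -20687/1512 ≈ -13.682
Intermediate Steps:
X = -82/7 (X = (⅐)*(-82) = -82/7 ≈ -11.714)
Q(K) = K/(-⅓ + K) (Q(K) = (K + 0)/(K + 1/(-3)) = K/(K + 1*(-⅓)) = K/(K - ⅓) = K/(-⅓ + K))
Z(R, f) = -1/(3*f)
g(j) = -1/(48*j) (g(j) = -(-⅓/(-4))/(4*j) = -(-⅓*(-¼))/(4*j) = -1/(48*j))
g(Q(6))*(67 + 33) + X = (-1/(48*(3*6/(-1 + 3*6))))*(67 + 33) - 82/7 = -1/(48*(3*6/(-1 + 18)))*100 - 82/7 = -1/(48*(3*6/17))*100 - 82/7 = -1/(48*(3*6*(1/17)))*100 - 82/7 = -1/(48*18/17)*100 - 82/7 = -1/48*17/18*100 - 82/7 = -17/864*100 - 82/7 = -425/216 - 82/7 = -20687/1512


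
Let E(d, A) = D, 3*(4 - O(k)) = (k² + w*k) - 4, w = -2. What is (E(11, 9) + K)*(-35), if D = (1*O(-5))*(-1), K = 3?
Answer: -980/3 ≈ -326.67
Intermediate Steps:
O(k) = 16/3 - k²/3 + 2*k/3 (O(k) = 4 - ((k² - 2*k) - 4)/3 = 4 - (-4 + k² - 2*k)/3 = 4 + (4/3 - k²/3 + 2*k/3) = 16/3 - k²/3 + 2*k/3)
D = 19/3 (D = (1*(16/3 - ⅓*(-5)² + (⅔)*(-5)))*(-1) = (1*(16/3 - ⅓*25 - 10/3))*(-1) = (1*(16/3 - 25/3 - 10/3))*(-1) = (1*(-19/3))*(-1) = -19/3*(-1) = 19/3 ≈ 6.3333)
E(d, A) = 19/3
(E(11, 9) + K)*(-35) = (19/3 + 3)*(-35) = (28/3)*(-35) = -980/3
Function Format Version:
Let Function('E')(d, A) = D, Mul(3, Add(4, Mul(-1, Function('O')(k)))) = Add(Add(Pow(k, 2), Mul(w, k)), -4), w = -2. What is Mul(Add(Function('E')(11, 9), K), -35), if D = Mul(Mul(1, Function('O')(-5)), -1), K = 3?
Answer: Rational(-980, 3) ≈ -326.67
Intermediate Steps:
Function('O')(k) = Add(Rational(16, 3), Mul(Rational(-1, 3), Pow(k, 2)), Mul(Rational(2, 3), k)) (Function('O')(k) = Add(4, Mul(Rational(-1, 3), Add(Add(Pow(k, 2), Mul(-2, k)), -4))) = Add(4, Mul(Rational(-1, 3), Add(-4, Pow(k, 2), Mul(-2, k)))) = Add(4, Add(Rational(4, 3), Mul(Rational(-1, 3), Pow(k, 2)), Mul(Rational(2, 3), k))) = Add(Rational(16, 3), Mul(Rational(-1, 3), Pow(k, 2)), Mul(Rational(2, 3), k)))
D = Rational(19, 3) (D = Mul(Mul(1, Add(Rational(16, 3), Mul(Rational(-1, 3), Pow(-5, 2)), Mul(Rational(2, 3), -5))), -1) = Mul(Mul(1, Add(Rational(16, 3), Mul(Rational(-1, 3), 25), Rational(-10, 3))), -1) = Mul(Mul(1, Add(Rational(16, 3), Rational(-25, 3), Rational(-10, 3))), -1) = Mul(Mul(1, Rational(-19, 3)), -1) = Mul(Rational(-19, 3), -1) = Rational(19, 3) ≈ 6.3333)
Function('E')(d, A) = Rational(19, 3)
Mul(Add(Function('E')(11, 9), K), -35) = Mul(Add(Rational(19, 3), 3), -35) = Mul(Rational(28, 3), -35) = Rational(-980, 3)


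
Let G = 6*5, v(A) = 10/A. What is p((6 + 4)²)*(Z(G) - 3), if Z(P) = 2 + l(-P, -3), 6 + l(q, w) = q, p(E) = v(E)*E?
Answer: -370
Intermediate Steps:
p(E) = 10 (p(E) = (10/E)*E = 10)
G = 30
l(q, w) = -6 + q
Z(P) = -4 - P (Z(P) = 2 + (-6 - P) = -4 - P)
p((6 + 4)²)*(Z(G) - 3) = 10*((-4 - 1*30) - 3) = 10*((-4 - 30) - 3) = 10*(-34 - 3) = 10*(-37) = -370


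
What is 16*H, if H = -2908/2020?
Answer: -11632/505 ≈ -23.034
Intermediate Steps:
H = -727/505 (H = -2908*1/2020 = -727/505 ≈ -1.4396)
16*H = 16*(-727/505) = -11632/505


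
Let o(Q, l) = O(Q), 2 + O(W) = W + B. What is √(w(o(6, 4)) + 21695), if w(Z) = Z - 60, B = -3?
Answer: 6*√601 ≈ 147.09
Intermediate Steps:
O(W) = -5 + W (O(W) = -2 + (W - 3) = -2 + (-3 + W) = -5 + W)
o(Q, l) = -5 + Q
w(Z) = -60 + Z
√(w(o(6, 4)) + 21695) = √((-60 + (-5 + 6)) + 21695) = √((-60 + 1) + 21695) = √(-59 + 21695) = √21636 = 6*√601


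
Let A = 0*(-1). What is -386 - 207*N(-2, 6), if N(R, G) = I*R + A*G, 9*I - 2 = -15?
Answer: -984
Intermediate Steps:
I = -13/9 (I = 2/9 + (⅑)*(-15) = 2/9 - 5/3 = -13/9 ≈ -1.4444)
A = 0
N(R, G) = -13*R/9 (N(R, G) = -13*R/9 + 0*G = -13*R/9 + 0 = -13*R/9)
-386 - 207*N(-2, 6) = -386 - (-299)*(-2) = -386 - 207*26/9 = -386 - 598 = -984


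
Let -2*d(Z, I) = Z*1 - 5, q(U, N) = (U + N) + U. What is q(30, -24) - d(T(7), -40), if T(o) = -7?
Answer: 30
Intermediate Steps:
q(U, N) = N + 2*U (q(U, N) = (N + U) + U = N + 2*U)
d(Z, I) = 5/2 - Z/2 (d(Z, I) = -(Z*1 - 5)/2 = -(Z - 5)/2 = -(-5 + Z)/2 = 5/2 - Z/2)
q(30, -24) - d(T(7), -40) = (-24 + 2*30) - (5/2 - ½*(-7)) = (-24 + 60) - (5/2 + 7/2) = 36 - 1*6 = 36 - 6 = 30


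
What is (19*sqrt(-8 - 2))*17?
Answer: 323*I*sqrt(10) ≈ 1021.4*I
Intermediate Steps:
(19*sqrt(-8 - 2))*17 = (19*sqrt(-10))*17 = (19*(I*sqrt(10)))*17 = (19*I*sqrt(10))*17 = 323*I*sqrt(10)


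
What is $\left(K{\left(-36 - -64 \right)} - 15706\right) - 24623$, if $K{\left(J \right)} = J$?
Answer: $-40301$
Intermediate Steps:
$\left(K{\left(-36 - -64 \right)} - 15706\right) - 24623 = \left(\left(-36 - -64\right) - 15706\right) - 24623 = \left(\left(-36 + 64\right) - 15706\right) - 24623 = \left(28 - 15706\right) - 24623 = -15678 - 24623 = -40301$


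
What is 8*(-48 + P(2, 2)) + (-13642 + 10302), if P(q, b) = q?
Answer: -3708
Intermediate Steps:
8*(-48 + P(2, 2)) + (-13642 + 10302) = 8*(-48 + 2) + (-13642 + 10302) = 8*(-46) - 3340 = -368 - 3340 = -3708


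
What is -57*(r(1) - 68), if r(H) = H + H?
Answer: 3762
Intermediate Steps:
r(H) = 2*H
-57*(r(1) - 68) = -57*(2*1 - 68) = -57*(2 - 68) = -57*(-66) = 3762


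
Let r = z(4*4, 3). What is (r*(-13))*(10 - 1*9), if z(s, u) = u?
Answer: -39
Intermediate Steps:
r = 3
(r*(-13))*(10 - 1*9) = (3*(-13))*(10 - 1*9) = -39*(10 - 9) = -39*1 = -39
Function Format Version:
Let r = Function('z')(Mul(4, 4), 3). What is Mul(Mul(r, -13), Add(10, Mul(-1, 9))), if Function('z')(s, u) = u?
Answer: -39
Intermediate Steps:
r = 3
Mul(Mul(r, -13), Add(10, Mul(-1, 9))) = Mul(Mul(3, -13), Add(10, Mul(-1, 9))) = Mul(-39, Add(10, -9)) = Mul(-39, 1) = -39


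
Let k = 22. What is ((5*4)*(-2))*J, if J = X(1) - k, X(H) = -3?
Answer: 1000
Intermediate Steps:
J = -25 (J = -3 - 1*22 = -3 - 22 = -25)
((5*4)*(-2))*J = ((5*4)*(-2))*(-25) = (20*(-2))*(-25) = -40*(-25) = 1000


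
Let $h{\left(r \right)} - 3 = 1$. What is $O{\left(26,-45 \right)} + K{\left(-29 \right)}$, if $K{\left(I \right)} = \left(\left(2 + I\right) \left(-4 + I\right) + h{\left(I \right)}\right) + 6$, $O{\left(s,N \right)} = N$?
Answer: $856$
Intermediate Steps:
$h{\left(r \right)} = 4$ ($h{\left(r \right)} = 3 + 1 = 4$)
$K{\left(I \right)} = 10 + \left(-4 + I\right) \left(2 + I\right)$ ($K{\left(I \right)} = \left(\left(2 + I\right) \left(-4 + I\right) + 4\right) + 6 = \left(\left(-4 + I\right) \left(2 + I\right) + 4\right) + 6 = \left(4 + \left(-4 + I\right) \left(2 + I\right)\right) + 6 = 10 + \left(-4 + I\right) \left(2 + I\right)$)
$O{\left(26,-45 \right)} + K{\left(-29 \right)} = -45 + \left(2 + \left(-29\right)^{2} - -58\right) = -45 + \left(2 + 841 + 58\right) = -45 + 901 = 856$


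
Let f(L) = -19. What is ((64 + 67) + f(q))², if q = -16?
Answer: 12544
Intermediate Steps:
((64 + 67) + f(q))² = ((64 + 67) - 19)² = (131 - 19)² = 112² = 12544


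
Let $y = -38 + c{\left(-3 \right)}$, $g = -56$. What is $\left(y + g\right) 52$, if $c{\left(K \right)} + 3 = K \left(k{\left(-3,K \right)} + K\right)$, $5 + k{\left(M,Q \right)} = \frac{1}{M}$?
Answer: $-3744$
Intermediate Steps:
$k{\left(M,Q \right)} = -5 + \frac{1}{M}$
$c{\left(K \right)} = -3 + K \left(- \frac{16}{3} + K\right)$ ($c{\left(K \right)} = -3 + K \left(\left(-5 + \frac{1}{-3}\right) + K\right) = -3 + K \left(\left(-5 - \frac{1}{3}\right) + K\right) = -3 + K \left(- \frac{16}{3} + K\right)$)
$y = -16$ ($y = -38 - \left(-13 - 9\right) = -38 + \left(-3 + 9 + 16\right) = -38 + 22 = -16$)
$\left(y + g\right) 52 = \left(-16 - 56\right) 52 = \left(-72\right) 52 = -3744$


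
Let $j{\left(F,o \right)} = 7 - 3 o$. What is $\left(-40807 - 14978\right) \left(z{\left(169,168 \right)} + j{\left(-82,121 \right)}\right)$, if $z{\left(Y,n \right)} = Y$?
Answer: $10431795$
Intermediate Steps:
$\left(-40807 - 14978\right) \left(z{\left(169,168 \right)} + j{\left(-82,121 \right)}\right) = \left(-40807 - 14978\right) \left(169 + \left(7 - 363\right)\right) = - 55785 \left(169 + \left(7 - 363\right)\right) = - 55785 \left(169 - 356\right) = \left(-55785\right) \left(-187\right) = 10431795$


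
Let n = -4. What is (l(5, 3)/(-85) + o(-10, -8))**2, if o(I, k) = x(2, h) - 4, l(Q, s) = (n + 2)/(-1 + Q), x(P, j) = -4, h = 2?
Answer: 1846881/28900 ≈ 63.906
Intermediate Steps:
l(Q, s) = -2/(-1 + Q) (l(Q, s) = (-4 + 2)/(-1 + Q) = -2/(-1 + Q))
o(I, k) = -8 (o(I, k) = -4 - 4 = -8)
(l(5, 3)/(-85) + o(-10, -8))**2 = (-2/(-1 + 5)/(-85) - 8)**2 = (-2/4*(-1/85) - 8)**2 = (-2*1/4*(-1/85) - 8)**2 = (-1/2*(-1/85) - 8)**2 = (1/170 - 8)**2 = (-1359/170)**2 = 1846881/28900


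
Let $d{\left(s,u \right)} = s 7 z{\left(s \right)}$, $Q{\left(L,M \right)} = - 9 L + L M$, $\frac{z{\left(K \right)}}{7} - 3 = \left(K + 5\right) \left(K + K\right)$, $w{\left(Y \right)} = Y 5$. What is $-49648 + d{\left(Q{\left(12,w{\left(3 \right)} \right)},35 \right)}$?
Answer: $39079400$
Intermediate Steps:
$w{\left(Y \right)} = 5 Y$
$z{\left(K \right)} = 21 + 14 K \left(5 + K\right)$ ($z{\left(K \right)} = 21 + 7 \left(K + 5\right) \left(K + K\right) = 21 + 7 \left(5 + K\right) 2 K = 21 + 7 \cdot 2 K \left(5 + K\right) = 21 + 14 K \left(5 + K\right)$)
$d{\left(s,u \right)} = 7 s \left(21 + 14 s^{2} + 70 s\right)$ ($d{\left(s,u \right)} = s 7 \left(21 + 14 s^{2} + 70 s\right) = 7 s \left(21 + 14 s^{2} + 70 s\right)$)
$-49648 + d{\left(Q{\left(12,w{\left(3 \right)} \right)},35 \right)} = -49648 + 49 \cdot 12 \left(-9 + 5 \cdot 3\right) \left(3 + 2 \left(12 \left(-9 + 5 \cdot 3\right)\right)^{2} + 10 \cdot 12 \left(-9 + 5 \cdot 3\right)\right) = -49648 + 49 \cdot 12 \left(-9 + 15\right) \left(3 + 2 \left(12 \left(-9 + 15\right)\right)^{2} + 10 \cdot 12 \left(-9 + 15\right)\right) = -49648 + 49 \cdot 12 \cdot 6 \left(3 + 2 \left(12 \cdot 6\right)^{2} + 10 \cdot 12 \cdot 6\right) = -49648 + 49 \cdot 72 \left(3 + 2 \cdot 72^{2} + 10 \cdot 72\right) = -49648 + 49 \cdot 72 \left(3 + 2 \cdot 5184 + 720\right) = -49648 + 49 \cdot 72 \left(3 + 10368 + 720\right) = -49648 + 49 \cdot 72 \cdot 11091 = -49648 + 39129048 = 39079400$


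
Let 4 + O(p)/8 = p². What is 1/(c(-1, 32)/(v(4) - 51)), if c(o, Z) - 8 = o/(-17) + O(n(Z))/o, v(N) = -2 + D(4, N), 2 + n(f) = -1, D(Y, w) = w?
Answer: 833/543 ≈ 1.5341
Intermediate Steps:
n(f) = -3 (n(f) = -2 - 1 = -3)
O(p) = -32 + 8*p²
v(N) = -2 + N
c(o, Z) = 8 + 40/o - o/17 (c(o, Z) = 8 + (o/(-17) + (-32 + 8*(-3)²)/o) = 8 + (o*(-1/17) + (-32 + 8*9)/o) = 8 + (-o/17 + (-32 + 72)/o) = 8 + (-o/17 + 40/o) = 8 + (40/o - o/17) = 8 + 40/o - o/17)
1/(c(-1, 32)/(v(4) - 51)) = 1/((8 + 40/(-1) - 1/17*(-1))/((-2 + 4) - 51)) = 1/((8 + 40*(-1) + 1/17)/(2 - 51)) = 1/((8 - 40 + 1/17)/(-49)) = 1/(-1/49*(-543/17)) = 1/(543/833) = 833/543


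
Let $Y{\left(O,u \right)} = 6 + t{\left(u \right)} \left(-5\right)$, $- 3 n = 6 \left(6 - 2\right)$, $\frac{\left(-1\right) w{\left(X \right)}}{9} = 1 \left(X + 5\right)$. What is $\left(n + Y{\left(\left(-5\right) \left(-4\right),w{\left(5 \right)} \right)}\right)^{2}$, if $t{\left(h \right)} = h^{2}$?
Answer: $1640412004$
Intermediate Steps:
$w{\left(X \right)} = -45 - 9 X$ ($w{\left(X \right)} = - 9 \cdot 1 \left(X + 5\right) = - 9 \cdot 1 \left(5 + X\right) = - 9 \left(5 + X\right) = -45 - 9 X$)
$n = -8$ ($n = - \frac{6 \left(6 - 2\right)}{3} = - \frac{6 \cdot 4}{3} = \left(- \frac{1}{3}\right) 24 = -8$)
$Y{\left(O,u \right)} = 6 - 5 u^{2}$ ($Y{\left(O,u \right)} = 6 + u^{2} \left(-5\right) = 6 - 5 u^{2}$)
$\left(n + Y{\left(\left(-5\right) \left(-4\right),w{\left(5 \right)} \right)}\right)^{2} = \left(-8 + \left(6 - 5 \left(-45 - 45\right)^{2}\right)\right)^{2} = \left(-8 + \left(6 - 5 \left(-90\right)^{2}\right)\right)^{2} = \left(-8 + \left(6 - 40500\right)\right)^{2} = \left(-8 - 40494\right)^{2} = \left(-40502\right)^{2} = 1640412004$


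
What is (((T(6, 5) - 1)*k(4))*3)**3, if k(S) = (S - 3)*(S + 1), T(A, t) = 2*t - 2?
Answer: 1157625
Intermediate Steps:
T(A, t) = -2 + 2*t
k(S) = (1 + S)*(-3 + S) (k(S) = (-3 + S)*(1 + S) = (1 + S)*(-3 + S))
(((T(6, 5) - 1)*k(4))*3)**3 = ((((-2 + 2*5) - 1)*(-3 + 4**2 - 2*4))*3)**3 = ((((-2 + 10) - 1)*(-3 + 16 - 8))*3)**3 = (((8 - 1)*5)*3)**3 = ((7*5)*3)**3 = (35*3)**3 = 105**3 = 1157625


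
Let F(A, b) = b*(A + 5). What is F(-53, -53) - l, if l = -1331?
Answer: 3875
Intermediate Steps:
F(A, b) = b*(5 + A)
F(-53, -53) - l = -53*(5 - 53) - 1*(-1331) = -53*(-48) + 1331 = 2544 + 1331 = 3875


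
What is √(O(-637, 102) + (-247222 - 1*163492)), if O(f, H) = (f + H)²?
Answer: I*√124489 ≈ 352.83*I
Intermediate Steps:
O(f, H) = (H + f)²
√(O(-637, 102) + (-247222 - 1*163492)) = √((102 - 637)² + (-247222 - 1*163492)) = √((-535)² + (-247222 - 163492)) = √(286225 - 410714) = √(-124489) = I*√124489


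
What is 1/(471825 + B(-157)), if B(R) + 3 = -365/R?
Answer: 157/74076419 ≈ 2.1194e-6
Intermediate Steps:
B(R) = -3 - 365/R
1/(471825 + B(-157)) = 1/(471825 + (-3 - 365/(-157))) = 1/(471825 + (-3 - 365*(-1/157))) = 1/(471825 + (-3 + 365/157)) = 1/(471825 - 106/157) = 1/(74076419/157) = 157/74076419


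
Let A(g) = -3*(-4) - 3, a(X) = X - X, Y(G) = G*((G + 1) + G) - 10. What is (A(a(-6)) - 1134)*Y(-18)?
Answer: -697500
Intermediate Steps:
Y(G) = -10 + G*(1 + 2*G) (Y(G) = G*((1 + G) + G) - 10 = G*(1 + 2*G) - 10 = -10 + G*(1 + 2*G))
a(X) = 0
A(g) = 9 (A(g) = 12 - 3 = 9)
(A(a(-6)) - 1134)*Y(-18) = (9 - 1134)*(-10 - 18 + 2*(-18)**2) = -1125*(-10 - 18 + 2*324) = -1125*(-10 - 18 + 648) = -1125*620 = -697500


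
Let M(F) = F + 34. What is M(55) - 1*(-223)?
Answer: 312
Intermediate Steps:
M(F) = 34 + F
M(55) - 1*(-223) = (34 + 55) - 1*(-223) = 89 + 223 = 312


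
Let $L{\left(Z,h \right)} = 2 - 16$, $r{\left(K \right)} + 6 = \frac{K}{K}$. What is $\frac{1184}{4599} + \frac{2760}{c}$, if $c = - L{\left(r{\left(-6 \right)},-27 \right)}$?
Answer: $\frac{129692}{657} \approx 197.4$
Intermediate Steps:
$r{\left(K \right)} = -5$ ($r{\left(K \right)} = -6 + \frac{K}{K} = -6 + 1 = -5$)
$L{\left(Z,h \right)} = -14$ ($L{\left(Z,h \right)} = 2 - 16 = -14$)
$c = 14$ ($c = \left(-1\right) \left(-14\right) = 14$)
$\frac{1184}{4599} + \frac{2760}{c} = \frac{1184}{4599} + \frac{2760}{14} = 1184 \cdot \frac{1}{4599} + 2760 \cdot \frac{1}{14} = \frac{1184}{4599} + \frac{1380}{7} = \frac{129692}{657}$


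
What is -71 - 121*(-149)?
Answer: 17958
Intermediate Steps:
-71 - 121*(-149) = -71 + 18029 = 17958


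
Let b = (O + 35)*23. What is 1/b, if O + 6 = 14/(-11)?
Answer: 11/7015 ≈ 0.0015681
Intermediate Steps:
O = -80/11 (O = -6 + 14/(-11) = -6 + 14*(-1/11) = -6 - 14/11 = -80/11 ≈ -7.2727)
b = 7015/11 (b = (-80/11 + 35)*23 = (305/11)*23 = 7015/11 ≈ 637.73)
1/b = 1/(7015/11) = 11/7015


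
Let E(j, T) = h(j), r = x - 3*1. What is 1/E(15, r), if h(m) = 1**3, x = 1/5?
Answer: 1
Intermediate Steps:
x = 1/5 ≈ 0.20000
h(m) = 1
r = -14/5 (r = 1/5 - 3*1 = 1/5 - 3 = -14/5 ≈ -2.8000)
E(j, T) = 1
1/E(15, r) = 1/1 = 1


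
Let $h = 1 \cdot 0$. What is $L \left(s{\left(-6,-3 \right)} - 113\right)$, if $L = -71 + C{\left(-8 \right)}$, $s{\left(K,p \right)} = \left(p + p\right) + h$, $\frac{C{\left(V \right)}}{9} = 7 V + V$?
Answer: $76993$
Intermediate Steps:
$h = 0$
$C{\left(V \right)} = 72 V$ ($C{\left(V \right)} = 9 \left(7 V + V\right) = 9 \cdot 8 V = 72 V$)
$s{\left(K,p \right)} = 2 p$ ($s{\left(K,p \right)} = \left(p + p\right) + 0 = 2 p + 0 = 2 p$)
$L = -647$ ($L = -71 + 72 \left(-8\right) = -71 - 576 = -647$)
$L \left(s{\left(-6,-3 \right)} - 113\right) = - 647 \left(2 \left(-3\right) - 113\right) = - 647 \left(-6 - 113\right) = \left(-647\right) \left(-119\right) = 76993$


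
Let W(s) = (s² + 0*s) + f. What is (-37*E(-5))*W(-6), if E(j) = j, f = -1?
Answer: 6475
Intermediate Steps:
W(s) = -1 + s² (W(s) = (s² + 0*s) - 1 = (s² + 0) - 1 = s² - 1 = -1 + s²)
(-37*E(-5))*W(-6) = (-37*(-5))*(-1 + (-6)²) = 185*(-1 + 36) = 185*35 = 6475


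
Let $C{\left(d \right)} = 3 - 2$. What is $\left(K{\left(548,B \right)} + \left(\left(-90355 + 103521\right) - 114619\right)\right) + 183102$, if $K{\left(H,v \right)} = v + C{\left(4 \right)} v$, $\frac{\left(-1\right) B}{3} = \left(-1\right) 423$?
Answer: $84187$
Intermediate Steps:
$B = 1269$ ($B = - 3 \left(\left(-1\right) 423\right) = \left(-3\right) \left(-423\right) = 1269$)
$C{\left(d \right)} = 1$
$K{\left(H,v \right)} = 2 v$ ($K{\left(H,v \right)} = v + 1 v = v + v = 2 v$)
$\left(K{\left(548,B \right)} + \left(\left(-90355 + 103521\right) - 114619\right)\right) + 183102 = \left(2 \cdot 1269 + \left(\left(-90355 + 103521\right) - 114619\right)\right) + 183102 = \left(2538 + \left(13166 - 114619\right)\right) + 183102 = \left(2538 - 101453\right) + 183102 = -98915 + 183102 = 84187$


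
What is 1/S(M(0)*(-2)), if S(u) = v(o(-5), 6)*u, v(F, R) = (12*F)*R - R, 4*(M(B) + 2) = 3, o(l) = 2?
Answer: 1/345 ≈ 0.0028986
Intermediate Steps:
M(B) = -5/4 (M(B) = -2 + (¼)*3 = -2 + ¾ = -5/4)
v(F, R) = -R + 12*F*R (v(F, R) = 12*F*R - R = -R + 12*F*R)
S(u) = 138*u (S(u) = (6*(-1 + 12*2))*u = (6*(-1 + 24))*u = (6*23)*u = 138*u)
1/S(M(0)*(-2)) = 1/(138*(-5/4*(-2))) = 1/(138*(5/2)) = 1/345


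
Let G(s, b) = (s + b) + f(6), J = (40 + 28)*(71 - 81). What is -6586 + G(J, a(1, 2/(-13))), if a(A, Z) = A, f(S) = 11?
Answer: -7254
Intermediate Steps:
J = -680 (J = 68*(-10) = -680)
G(s, b) = 11 + b + s (G(s, b) = (s + b) + 11 = (b + s) + 11 = 11 + b + s)
-6586 + G(J, a(1, 2/(-13))) = -6586 + (11 + 1 - 680) = -6586 - 668 = -7254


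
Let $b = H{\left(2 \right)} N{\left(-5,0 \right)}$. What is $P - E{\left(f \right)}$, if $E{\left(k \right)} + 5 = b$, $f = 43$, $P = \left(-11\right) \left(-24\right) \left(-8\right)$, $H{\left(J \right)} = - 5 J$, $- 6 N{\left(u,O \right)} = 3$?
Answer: $-2112$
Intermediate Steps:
$N{\left(u,O \right)} = - \frac{1}{2}$ ($N{\left(u,O \right)} = \left(- \frac{1}{6}\right) 3 = - \frac{1}{2}$)
$P = -2112$ ($P = 264 \left(-8\right) = -2112$)
$b = 5$ ($b = \left(-5\right) 2 \left(- \frac{1}{2}\right) = \left(-10\right) \left(- \frac{1}{2}\right) = 5$)
$E{\left(k \right)} = 0$ ($E{\left(k \right)} = -5 + 5 = 0$)
$P - E{\left(f \right)} = -2112 - 0 = -2112 + 0 = -2112$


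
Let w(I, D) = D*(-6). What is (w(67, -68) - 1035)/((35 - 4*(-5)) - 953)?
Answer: 627/898 ≈ 0.69822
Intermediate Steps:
w(I, D) = -6*D
(w(67, -68) - 1035)/((35 - 4*(-5)) - 953) = (-6*(-68) - 1035)/((35 - 4*(-5)) - 953) = (408 - 1035)/((35 + 20) - 953) = -627/(55 - 953) = -627/(-898) = -627*(-1/898) = 627/898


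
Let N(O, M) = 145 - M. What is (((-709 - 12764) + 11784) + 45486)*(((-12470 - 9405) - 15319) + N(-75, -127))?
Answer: -1617072834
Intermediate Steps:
(((-709 - 12764) + 11784) + 45486)*(((-12470 - 9405) - 15319) + N(-75, -127)) = (((-709 - 12764) + 11784) + 45486)*(((-12470 - 9405) - 15319) + (145 - 1*(-127))) = ((-13473 + 11784) + 45486)*((-21875 - 15319) + (145 + 127)) = (-1689 + 45486)*(-37194 + 272) = 43797*(-36922) = -1617072834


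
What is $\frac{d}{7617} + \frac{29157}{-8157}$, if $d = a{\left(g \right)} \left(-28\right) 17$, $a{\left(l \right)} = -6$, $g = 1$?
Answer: $- \frac{22088053}{6903541} \approx -3.1995$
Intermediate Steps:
$d = 2856$ ($d = \left(-6\right) \left(-28\right) 17 = 168 \cdot 17 = 2856$)
$\frac{d}{7617} + \frac{29157}{-8157} = \frac{2856}{7617} + \frac{29157}{-8157} = 2856 \cdot \frac{1}{7617} + 29157 \left(- \frac{1}{8157}\right) = \frac{952}{2539} - \frac{9719}{2719} = - \frac{22088053}{6903541}$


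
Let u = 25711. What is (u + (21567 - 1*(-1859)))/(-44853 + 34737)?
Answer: -16379/3372 ≈ -4.8574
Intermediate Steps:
(u + (21567 - 1*(-1859)))/(-44853 + 34737) = (25711 + (21567 - 1*(-1859)))/(-44853 + 34737) = (25711 + (21567 + 1859))/(-10116) = (25711 + 23426)*(-1/10116) = 49137*(-1/10116) = -16379/3372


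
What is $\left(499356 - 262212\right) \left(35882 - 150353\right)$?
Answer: $-27146110824$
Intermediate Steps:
$\left(499356 - 262212\right) \left(35882 - 150353\right) = 237144 \left(35882 - 150353\right) = 237144 \left(-114471\right) = -27146110824$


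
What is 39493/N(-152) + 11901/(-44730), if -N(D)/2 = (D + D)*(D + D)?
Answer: -661034587/1377922560 ≈ -0.47973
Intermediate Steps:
N(D) = -8*D² (N(D) = -2*(D + D)*(D + D) = -2*2*D*2*D = -8*D²)
39493/N(-152) + 11901/(-44730) = 39493/((-8*(-152)²)) + 11901/(-44730) = 39493/((-8*23104)) + 11901*(-1/44730) = 39493/(-184832) - 3967/14910 = 39493*(-1/184832) - 3967/14910 = -39493/184832 - 3967/14910 = -661034587/1377922560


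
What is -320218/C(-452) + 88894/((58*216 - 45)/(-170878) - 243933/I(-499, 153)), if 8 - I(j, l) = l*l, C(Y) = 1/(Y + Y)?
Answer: 11982004984764376084/41390668491 ≈ 2.8949e+8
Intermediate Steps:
C(Y) = 1/(2*Y)
I(j, l) = 8 - l² (I(j, l) = 8 - l*l = 8 - l²)
-320218/C(-452) + 88894/((58*216 - 45)/(-170878) - 243933/I(-499, 153)) = -320218/((½)/(-452)) + 88894/((58*216 - 45)/(-170878) - 243933/(8 - 1*153²)) = -320218/((½)*(-1/452)) + 88894/((12528 - 45)*(-1/170878) - 243933/(8 - 1*23409)) = -320218/(-1/904) + 88894/(12483*(-1/170878) - 243933/(8 - 23409)) = -320218*(-904) + 88894/(-12483/170878 - 243933/(-23401)) = 289477072 + 88894/(-12483/170878 - 243933*(-1/23401)) = 289477072 + 88894/(-12483/170878 + 243933/23401) = 289477072 + 88894/(41390668491/3998716078) = 289477072 + 88894*(3998716078/41390668491) = 289477072 + 355461867037732/41390668491 = 11982004984764376084/41390668491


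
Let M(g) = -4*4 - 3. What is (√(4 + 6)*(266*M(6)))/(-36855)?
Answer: 722*√10/5265 ≈ 0.43365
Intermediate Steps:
M(g) = -19 (M(g) = -16 - 3 = -19)
(√(4 + 6)*(266*M(6)))/(-36855) = (√(4 + 6)*(266*(-19)))/(-36855) = (√10*(-5054))*(-1/36855) = -5054*√10*(-1/36855) = 722*√10/5265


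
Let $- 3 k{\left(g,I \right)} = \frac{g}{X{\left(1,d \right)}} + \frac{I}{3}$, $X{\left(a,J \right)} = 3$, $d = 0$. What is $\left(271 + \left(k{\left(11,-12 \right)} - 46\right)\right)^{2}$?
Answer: $\frac{4104676}{81} \approx 50675.0$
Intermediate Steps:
$k{\left(g,I \right)} = - \frac{I}{9} - \frac{g}{9}$ ($k{\left(g,I \right)} = - \frac{\frac{g}{3} + \frac{I}{3}}{3} = - \frac{\frac{I}{3} + \frac{g}{3}}{3} = - \frac{I}{9} - \frac{g}{9}$)
$\left(271 + \left(k{\left(11,-12 \right)} - 46\right)\right)^{2} = \left(271 - \frac{413}{9}\right)^{2} = \left(\frac{2026}{9}\right)^{2} = \frac{4104676}{81}$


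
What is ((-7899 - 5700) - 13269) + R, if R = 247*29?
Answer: -19705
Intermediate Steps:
R = 7163
((-7899 - 5700) - 13269) + R = ((-7899 - 5700) - 13269) + 7163 = (-13599 - 13269) + 7163 = -26868 + 7163 = -19705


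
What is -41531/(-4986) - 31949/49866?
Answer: 159307261/20719323 ≈ 7.6888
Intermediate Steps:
-41531/(-4986) - 31949/49866 = -41531*(-1/4986) - 31949*1/49866 = 41531/4986 - 31949/49866 = 159307261/20719323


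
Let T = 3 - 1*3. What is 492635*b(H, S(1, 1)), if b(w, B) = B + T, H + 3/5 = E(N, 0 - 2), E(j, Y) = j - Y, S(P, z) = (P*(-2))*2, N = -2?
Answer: -1970540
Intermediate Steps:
T = 0 (T = 3 - 3 = 0)
S(P, z) = -4*P (S(P, z) = -2*P*2 = -4*P)
H = -⅗ (H = -⅗ + (-2 - (0 - 2)) = -⅗ + (-2 - 1*(-2)) = -⅗ + (-2 + 2) = -⅗ + 0 = -⅗ ≈ -0.60000)
b(w, B) = B (b(w, B) = B + 0 = B)
492635*b(H, S(1, 1)) = 492635*(-4*1) = 492635*(-4) = -1970540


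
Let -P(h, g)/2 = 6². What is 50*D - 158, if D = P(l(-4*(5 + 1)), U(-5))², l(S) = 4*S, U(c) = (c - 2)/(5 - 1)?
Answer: 259042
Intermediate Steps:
U(c) = -½ + c/4 (U(c) = (-2 + c)/4 = (-2 + c)*(¼) = -½ + c/4)
P(h, g) = -72 (P(h, g) = -2*6² = -2*36 = -72)
D = 5184 (D = (-72)² = 5184)
50*D - 158 = 50*5184 - 158 = 259200 - 158 = 259042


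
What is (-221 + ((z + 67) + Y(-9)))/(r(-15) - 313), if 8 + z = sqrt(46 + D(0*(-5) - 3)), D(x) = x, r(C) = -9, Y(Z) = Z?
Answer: 171/322 - sqrt(43)/322 ≈ 0.51069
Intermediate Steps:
z = -8 + sqrt(43) (z = -8 + sqrt(46 + (0*(-5) - 3)) = -8 + sqrt(46 + (0 - 3)) = -8 + sqrt(46 - 3) = -8 + sqrt(43) ≈ -1.4426)
(-221 + ((z + 67) + Y(-9)))/(r(-15) - 313) = (-221 + (((-8 + sqrt(43)) + 67) - 9))/(-9 - 313) = (-221 + ((59 + sqrt(43)) - 9))/(-322) = (-221 + (50 + sqrt(43)))*(-1/322) = (-171 + sqrt(43))*(-1/322) = 171/322 - sqrt(43)/322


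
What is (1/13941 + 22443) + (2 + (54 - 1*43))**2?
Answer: 315233893/13941 ≈ 22612.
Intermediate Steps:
(1/13941 + 22443) + (2 + (54 - 1*43))**2 = (1/13941 + 22443) + (2 + (54 - 43))**2 = 312877864/13941 + (2 + 11)**2 = 312877864/13941 + 13**2 = 312877864/13941 + 169 = 315233893/13941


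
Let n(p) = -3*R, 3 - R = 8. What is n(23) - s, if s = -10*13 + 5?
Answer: 140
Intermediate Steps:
R = -5 (R = 3 - 1*8 = 3 - 8 = -5)
s = -125 (s = -130 + 5 = -125)
n(p) = 15 (n(p) = -3*(-5) = 15)
n(23) - s = 15 - 1*(-125) = 15 + 125 = 140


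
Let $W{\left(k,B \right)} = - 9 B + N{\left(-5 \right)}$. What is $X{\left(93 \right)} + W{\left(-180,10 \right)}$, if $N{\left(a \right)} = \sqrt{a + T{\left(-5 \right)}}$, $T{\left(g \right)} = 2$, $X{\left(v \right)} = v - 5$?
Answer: $-2 + i \sqrt{3} \approx -2.0 + 1.732 i$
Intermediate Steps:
$X{\left(v \right)} = -5 + v$
$N{\left(a \right)} = \sqrt{2 + a}$ ($N{\left(a \right)} = \sqrt{a + 2} = \sqrt{2 + a}$)
$W{\left(k,B \right)} = - 9 B + i \sqrt{3}$ ($W{\left(k,B \right)} = - 9 B + \sqrt{2 - 5} = - 9 B + \sqrt{-3} = - 9 B + i \sqrt{3}$)
$X{\left(93 \right)} + W{\left(-180,10 \right)} = \left(-5 + 93\right) + \left(\left(-9\right) 10 + i \sqrt{3}\right) = 88 - \left(90 - i \sqrt{3}\right) = -2 + i \sqrt{3}$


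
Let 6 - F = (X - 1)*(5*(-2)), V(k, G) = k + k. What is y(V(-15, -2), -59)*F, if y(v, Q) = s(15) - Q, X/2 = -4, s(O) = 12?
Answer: -5964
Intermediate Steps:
V(k, G) = 2*k
X = -8 (X = 2*(-4) = -8)
y(v, Q) = 12 - Q
F = -84 (F = 6 - (-8 - 1)*5*(-2) = 6 - (-9)*(-10) = 6 - 1*90 = 6 - 90 = -84)
y(V(-15, -2), -59)*F = (12 - 1*(-59))*(-84) = (12 + 59)*(-84) = 71*(-84) = -5964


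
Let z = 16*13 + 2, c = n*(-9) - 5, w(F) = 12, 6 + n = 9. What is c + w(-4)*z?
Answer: 2488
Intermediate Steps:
n = 3 (n = -6 + 9 = 3)
c = -32 (c = 3*(-9) - 5 = -27 - 5 = -32)
z = 210 (z = 208 + 2 = 210)
c + w(-4)*z = -32 + 12*210 = -32 + 2520 = 2488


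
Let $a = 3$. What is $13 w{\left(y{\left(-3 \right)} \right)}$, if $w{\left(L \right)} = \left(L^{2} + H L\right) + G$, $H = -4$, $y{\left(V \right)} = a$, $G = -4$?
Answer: $-91$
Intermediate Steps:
$y{\left(V \right)} = 3$
$w{\left(L \right)} = -4 + L^{2} - 4 L$ ($w{\left(L \right)} = \left(L^{2} - 4 L\right) - 4 = -4 + L^{2} - 4 L$)
$13 w{\left(y{\left(-3 \right)} \right)} = 13 \left(-4 + 3^{2} - 12\right) = 13 \left(-4 + 9 - 12\right) = 13 \left(-7\right) = -91$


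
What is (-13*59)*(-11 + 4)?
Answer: 5369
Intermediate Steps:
(-13*59)*(-11 + 4) = -767*(-7) = 5369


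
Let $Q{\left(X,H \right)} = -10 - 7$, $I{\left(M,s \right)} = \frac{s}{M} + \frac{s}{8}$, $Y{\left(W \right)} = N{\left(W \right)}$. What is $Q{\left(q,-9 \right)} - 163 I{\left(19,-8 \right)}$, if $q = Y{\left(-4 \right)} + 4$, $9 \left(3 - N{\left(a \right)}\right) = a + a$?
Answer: $\frac{4078}{19} \approx 214.63$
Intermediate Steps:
$N{\left(a \right)} = 3 - \frac{2 a}{9}$ ($N{\left(a \right)} = 3 - \frac{a + a}{9} = 3 - \frac{2 a}{9}$)
$Y{\left(W \right)} = 3 - \frac{2 W}{9}$
$I{\left(M,s \right)} = \frac{s}{8} + \frac{s}{M}$ ($I{\left(M,s \right)} = \frac{s}{M} + s \frac{1}{8} = \frac{s}{M} + \frac{s}{8} = \frac{s}{8} + \frac{s}{M}$)
$q = \frac{71}{9}$ ($q = \left(3 - - \frac{8}{9}\right) + 4 = \left(3 + \frac{8}{9}\right) + 4 = \frac{35}{9} + 4 = \frac{71}{9} \approx 7.8889$)
$Q{\left(X,H \right)} = -17$ ($Q{\left(X,H \right)} = -10 - 7 = -17$)
$Q{\left(q,-9 \right)} - 163 I{\left(19,-8 \right)} = -17 - 163 \left(\frac{1}{8} \left(-8\right) - \frac{8}{19}\right) = -17 - 163 \left(-1 - \frac{8}{19}\right) = -17 - - \frac{4401}{19} = -17 + \frac{4401}{19} = \frac{4078}{19}$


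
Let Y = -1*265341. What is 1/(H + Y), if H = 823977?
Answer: 1/558636 ≈ 1.7901e-6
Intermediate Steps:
Y = -265341
1/(H + Y) = 1/(823977 - 265341) = 1/558636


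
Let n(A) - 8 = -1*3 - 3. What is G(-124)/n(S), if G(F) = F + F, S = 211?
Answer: -124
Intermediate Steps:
G(F) = 2*F
n(A) = 2 (n(A) = 8 + (-1*3 - 3) = 8 + (-3 - 3) = 8 - 6 = 2)
G(-124)/n(S) = (2*(-124))/2 = -248*½ = -124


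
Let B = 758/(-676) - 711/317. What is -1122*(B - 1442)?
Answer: 86879261073/53573 ≈ 1.6217e+6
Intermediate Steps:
B = -360461/107146 (B = 758*(-1/676) - 711*1/317 = -379/338 - 711/317 = -360461/107146 ≈ -3.3642)
-1122*(B - 1442) = -1122*(-360461/107146 - 1442) = -1122*(-154864993/107146) = 86879261073/53573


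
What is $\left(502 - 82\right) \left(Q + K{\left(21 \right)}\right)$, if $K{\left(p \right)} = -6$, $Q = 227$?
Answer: $92820$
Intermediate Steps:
$\left(502 - 82\right) \left(Q + K{\left(21 \right)}\right) = \left(502 - 82\right) \left(227 - 6\right) = 420 \cdot 221 = 92820$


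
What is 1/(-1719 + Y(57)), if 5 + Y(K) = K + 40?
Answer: -1/1627 ≈ -0.00061463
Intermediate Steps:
Y(K) = 35 + K (Y(K) = -5 + (K + 40) = -5 + (40 + K) = 35 + K)
1/(-1719 + Y(57)) = 1/(-1719 + (35 + 57)) = 1/(-1719 + 92) = 1/(-1627) = -1/1627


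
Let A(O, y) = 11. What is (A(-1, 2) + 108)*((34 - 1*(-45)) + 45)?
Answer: 14756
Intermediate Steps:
(A(-1, 2) + 108)*((34 - 1*(-45)) + 45) = (11 + 108)*((34 - 1*(-45)) + 45) = 119*((34 + 45) + 45) = 119*(79 + 45) = 119*124 = 14756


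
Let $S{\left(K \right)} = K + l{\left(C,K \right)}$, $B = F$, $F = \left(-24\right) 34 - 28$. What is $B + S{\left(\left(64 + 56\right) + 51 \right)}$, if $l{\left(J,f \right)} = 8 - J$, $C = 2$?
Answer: $-667$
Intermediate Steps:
$F = -844$ ($F = -816 - 28 = -844$)
$B = -844$
$S{\left(K \right)} = 6 + K$ ($S{\left(K \right)} = K + \left(8 - 2\right) = K + 6 = 6 + K$)
$B + S{\left(\left(64 + 56\right) + 51 \right)} = -844 + \left(6 + \left(\left(64 + 56\right) + 51\right)\right) = -844 + \left(6 + \left(120 + 51\right)\right) = -844 + \left(6 + 171\right) = -844 + 177 = -667$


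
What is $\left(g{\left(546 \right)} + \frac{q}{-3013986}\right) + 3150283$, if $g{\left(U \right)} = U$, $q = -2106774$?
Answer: $\frac{1582759433528}{502331} \approx 3.1508 \cdot 10^{6}$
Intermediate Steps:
$\left(g{\left(546 \right)} + \frac{q}{-3013986}\right) + 3150283 = \left(546 - \frac{2106774}{-3013986}\right) + 3150283 = \left(546 - - \frac{351129}{502331}\right) + 3150283 = \left(546 + \frac{351129}{502331}\right) + 3150283 = \frac{274623855}{502331} + 3150283 = \frac{1582759433528}{502331}$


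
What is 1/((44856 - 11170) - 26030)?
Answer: 1/7656 ≈ 0.00013062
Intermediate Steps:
1/((44856 - 11170) - 26030) = 1/(33686 - 26030) = 1/7656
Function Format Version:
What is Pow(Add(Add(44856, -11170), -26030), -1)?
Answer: Rational(1, 7656) ≈ 0.00013062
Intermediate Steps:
Pow(Add(Add(44856, -11170), -26030), -1) = Pow(Add(33686, -26030), -1) = Pow(7656, -1) = Rational(1, 7656)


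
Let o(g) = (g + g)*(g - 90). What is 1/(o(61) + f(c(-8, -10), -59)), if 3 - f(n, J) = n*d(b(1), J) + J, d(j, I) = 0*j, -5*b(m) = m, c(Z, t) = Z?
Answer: -1/3476 ≈ -0.00028769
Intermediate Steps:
b(m) = -m/5
o(g) = 2*g*(-90 + g) (o(g) = (2*g)*(-90 + g) = 2*g*(-90 + g))
d(j, I) = 0
f(n, J) = 3 - J (f(n, J) = 3 - (n*0 + J) = 3 - (0 + J) = 3 - J)
1/(o(61) + f(c(-8, -10), -59)) = 1/(2*61*(-90 + 61) + (3 - 1*(-59))) = 1/(2*61*(-29) + (3 + 59)) = 1/(-3538 + 62) = 1/(-3476) = -1/3476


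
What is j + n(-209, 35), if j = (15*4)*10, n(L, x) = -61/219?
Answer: 131339/219 ≈ 599.72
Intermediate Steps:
n(L, x) = -61/219 (n(L, x) = -61*1/219 = -61/219)
j = 600 (j = 60*10 = 600)
j + n(-209, 35) = 600 - 61/219 = 131339/219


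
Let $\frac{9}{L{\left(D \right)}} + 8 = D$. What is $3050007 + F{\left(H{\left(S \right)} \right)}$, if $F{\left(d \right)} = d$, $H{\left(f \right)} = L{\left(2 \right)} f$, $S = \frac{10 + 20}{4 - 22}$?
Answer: $\frac{6100019}{2} \approx 3.05 \cdot 10^{6}$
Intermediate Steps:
$L{\left(D \right)} = \frac{9}{-8 + D}$
$S = - \frac{5}{3}$ ($S = \frac{30}{-18} = 30 \left(- \frac{1}{18}\right) = - \frac{5}{3} \approx -1.6667$)
$H{\left(f \right)} = - \frac{3 f}{2}$ ($H{\left(f \right)} = \frac{9}{-8 + 2} f = \frac{9}{-6} f = 9 \left(- \frac{1}{6}\right) f = - \frac{3 f}{2}$)
$3050007 + F{\left(H{\left(S \right)} \right)} = 3050007 - - \frac{5}{2} = 3050007 + \frac{5}{2} = \frac{6100019}{2}$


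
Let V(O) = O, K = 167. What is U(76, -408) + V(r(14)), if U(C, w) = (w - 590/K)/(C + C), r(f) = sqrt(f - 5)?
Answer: 3713/12692 ≈ 0.29255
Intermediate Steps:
r(f) = sqrt(-5 + f)
U(C, w) = (-590/167 + w)/(2*C) (U(C, w) = (w - 590/167)/(C + C) = (w - 590*1/167)/((2*C)) = (w - 590/167)*(1/(2*C)) = (-590/167 + w)*(1/(2*C)) = (-590/167 + w)/(2*C))
U(76, -408) + V(r(14)) = (1/334)*(-590 + 167*(-408))/76 + sqrt(-5 + 14) = (1/334)*(1/76)*(-590 - 68136) + sqrt(9) = (1/334)*(1/76)*(-68726) + 3 = -34363/12692 + 3 = 3713/12692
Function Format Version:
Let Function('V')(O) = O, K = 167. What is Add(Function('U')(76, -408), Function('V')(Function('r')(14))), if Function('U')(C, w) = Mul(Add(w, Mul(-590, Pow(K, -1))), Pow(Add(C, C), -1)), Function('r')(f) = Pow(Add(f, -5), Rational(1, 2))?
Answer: Rational(3713, 12692) ≈ 0.29255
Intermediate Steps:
Function('r')(f) = Pow(Add(-5, f), Rational(1, 2))
Function('U')(C, w) = Mul(Rational(1, 2), Pow(C, -1), Add(Rational(-590, 167), w)) (Function('U')(C, w) = Mul(Add(w, Mul(-590, Pow(167, -1))), Pow(Add(C, C), -1)) = Mul(Add(w, Mul(-590, Rational(1, 167))), Pow(Mul(2, C), -1)) = Mul(Add(w, Rational(-590, 167)), Mul(Rational(1, 2), Pow(C, -1))) = Mul(Add(Rational(-590, 167), w), Mul(Rational(1, 2), Pow(C, -1))) = Mul(Rational(1, 2), Pow(C, -1), Add(Rational(-590, 167), w)))
Add(Function('U')(76, -408), Function('V')(Function('r')(14))) = Add(Mul(Rational(1, 334), Pow(76, -1), Add(-590, Mul(167, -408))), Pow(Add(-5, 14), Rational(1, 2))) = Add(Mul(Rational(1, 334), Rational(1, 76), Add(-590, -68136)), Pow(9, Rational(1, 2))) = Add(Mul(Rational(1, 334), Rational(1, 76), -68726), 3) = Add(Rational(-34363, 12692), 3) = Rational(3713, 12692)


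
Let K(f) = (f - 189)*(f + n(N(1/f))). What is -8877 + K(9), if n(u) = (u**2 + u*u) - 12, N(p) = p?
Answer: -75073/9 ≈ -8341.4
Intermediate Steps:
n(u) = -12 + 2*u**2 (n(u) = (u**2 + u**2) - 12 = 2*u**2 - 12 = -12 + 2*u**2)
K(f) = (-189 + f)*(-12 + f + 2/f**2) (K(f) = (f - 189)*(f + (-12 + 2*(1/f)**2)) = (-189 + f)*(f + (-12 + 2/f**2)) = (-189 + f)*(-12 + f + 2/f**2))
-8877 + K(9) = -8877 + (2268 + 9**2 - 378/9**2 - 201*9 + 2/9) = -8877 + (2268 + 81 - 378*1/81 - 1809 + 2*(1/9)) = -8877 + (2268 + 81 - 14/3 - 1809 + 2/9) = -8877 + 4820/9 = -75073/9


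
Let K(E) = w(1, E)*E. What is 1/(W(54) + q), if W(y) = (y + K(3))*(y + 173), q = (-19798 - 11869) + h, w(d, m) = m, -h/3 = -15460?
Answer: 1/29014 ≈ 3.4466e-5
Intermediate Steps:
h = 46380 (h = -3*(-15460) = 46380)
K(E) = E² (K(E) = E*E = E²)
q = 14713 (q = (-19798 - 11869) + 46380 = -31667 + 46380 = 14713)
W(y) = (9 + y)*(173 + y) (W(y) = (y + 3²)*(y + 173) = (y + 9)*(173 + y) = (9 + y)*(173 + y))
1/(W(54) + q) = 1/((1557 + 54² + 182*54) + 14713) = 1/((1557 + 2916 + 9828) + 14713) = 1/(14301 + 14713) = 1/29014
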